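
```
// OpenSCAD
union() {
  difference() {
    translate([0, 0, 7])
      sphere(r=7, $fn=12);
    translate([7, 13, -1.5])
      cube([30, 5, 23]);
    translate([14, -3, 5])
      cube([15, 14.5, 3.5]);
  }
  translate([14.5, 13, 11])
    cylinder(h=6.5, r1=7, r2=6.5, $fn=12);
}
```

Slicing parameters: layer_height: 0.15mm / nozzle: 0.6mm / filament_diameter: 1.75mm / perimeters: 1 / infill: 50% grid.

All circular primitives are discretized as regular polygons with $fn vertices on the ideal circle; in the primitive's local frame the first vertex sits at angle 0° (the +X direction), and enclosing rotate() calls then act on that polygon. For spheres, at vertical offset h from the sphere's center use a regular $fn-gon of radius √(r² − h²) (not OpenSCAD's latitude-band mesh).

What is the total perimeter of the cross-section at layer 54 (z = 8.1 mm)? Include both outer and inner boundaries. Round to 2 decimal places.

At z = 8.1 mm: the sphere: section is a regular 12-gon, circumradius = √(r²−h²) = √(7²−1.1²) = 6.913 (perimeter = 2·12·6.913·sin(180°/12) = 42.94 mm); the 30×5 cube at (7, 13) contributes its full rectangle (perimeter 70.00 mm); the 15×14.5 cube at (14, -3) contributes its full rectangle (perimeter 59.00 mm); After the difference (first − rest): starting from the r=7 sphere, the 30×5 cube at (7, 13) misses the remaining region (no effect); the 15×14.5 cube at (14, -3) misses the remaining region (no effect) — boundary = 42.94 mm; the cone at (14.5, 13) is absent (z outside [11, 17.5]); Combining (union): only the result so far is present, so the union is just that shape — boundary = 42.94 mm. Overall, the cross-section is a single solid region. Total boundary length (outer) = 42.94 mm.

42.94 mm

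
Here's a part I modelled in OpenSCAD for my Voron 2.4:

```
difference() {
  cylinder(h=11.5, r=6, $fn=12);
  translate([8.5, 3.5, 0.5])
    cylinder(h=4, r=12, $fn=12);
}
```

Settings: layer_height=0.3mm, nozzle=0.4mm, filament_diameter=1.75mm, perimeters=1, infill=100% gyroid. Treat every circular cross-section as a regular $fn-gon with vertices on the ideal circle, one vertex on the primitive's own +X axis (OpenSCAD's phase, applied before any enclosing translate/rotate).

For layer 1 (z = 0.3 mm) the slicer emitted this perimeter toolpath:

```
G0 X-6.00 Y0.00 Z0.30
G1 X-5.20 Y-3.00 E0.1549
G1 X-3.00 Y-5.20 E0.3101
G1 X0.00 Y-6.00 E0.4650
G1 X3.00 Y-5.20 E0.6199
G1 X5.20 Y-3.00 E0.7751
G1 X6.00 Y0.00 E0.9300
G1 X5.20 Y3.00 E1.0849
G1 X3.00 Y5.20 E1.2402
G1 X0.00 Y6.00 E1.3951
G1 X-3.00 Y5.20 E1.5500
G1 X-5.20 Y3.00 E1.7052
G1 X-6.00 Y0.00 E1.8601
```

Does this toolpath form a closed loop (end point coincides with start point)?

yes

Start point (G0): (-6.00, 0.00). End point (last G1): the path returns to the start — closed.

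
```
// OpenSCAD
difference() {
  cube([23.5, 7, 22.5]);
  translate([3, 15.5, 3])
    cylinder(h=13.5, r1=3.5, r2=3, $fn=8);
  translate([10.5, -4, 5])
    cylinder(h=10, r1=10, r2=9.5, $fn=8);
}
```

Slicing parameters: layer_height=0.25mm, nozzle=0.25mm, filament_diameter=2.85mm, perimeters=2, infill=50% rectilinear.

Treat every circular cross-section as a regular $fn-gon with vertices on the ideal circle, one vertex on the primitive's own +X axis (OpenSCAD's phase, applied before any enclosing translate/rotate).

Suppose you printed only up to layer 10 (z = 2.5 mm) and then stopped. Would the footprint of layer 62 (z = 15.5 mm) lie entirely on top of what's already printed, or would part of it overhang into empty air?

Compare the two slices. At z = 2.5: the cube is present — its section is the full 23.5×7 rectangle (area 164.50 mm²); the cone at (3, 15.5) is not intersected at this z (z outside [3, 16.5]); the cone at (10.5, -4) is not intersected at this z (z outside [5, 15]); After the difference (first − rest): none of the subtracted shapes is present at this height, so the 23.5×7 cube is unchanged — area = 164.50 mm². At z = 15.5: the cube is present — its section is the full 23.5×7 rectangle (area 164.50 mm²); the cone at (3, 15.5) contributes a regular 8-gon of circumradius 3.037 (interpolated between r1=3.5 and r2=3 at t=0.926) (area = (8/2)·3.037²·sin(360°/8) = 26.09 mm²); the cone at (10.5, -4) does not reach this height (z outside [5, 15]); Taking the first minus the rest: starting from the 23.5×7 cube (164.50 mm²), the cone at (3, 15.5) misses the remaining region (no effect) — area = 164.50 mm². Checking containment: the cross-section at z = 15.5 is a subset of the cross-section at z = 2.5.

entirely on top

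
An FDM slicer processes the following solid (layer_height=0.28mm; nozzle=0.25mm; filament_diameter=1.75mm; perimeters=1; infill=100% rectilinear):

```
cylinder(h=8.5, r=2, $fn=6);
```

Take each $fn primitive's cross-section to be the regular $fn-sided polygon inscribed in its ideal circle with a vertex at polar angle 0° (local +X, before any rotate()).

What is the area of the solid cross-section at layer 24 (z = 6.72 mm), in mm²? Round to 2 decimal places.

At z = 6.72 mm: the cylinder: section is a regular 6-gon, circumradius r=2 (area = (6/2)·2.000²·sin(360°/6) = 10.39 mm²). Overall, the cross-section is a single solid region. Net area = 10.39 mm².

10.39 mm²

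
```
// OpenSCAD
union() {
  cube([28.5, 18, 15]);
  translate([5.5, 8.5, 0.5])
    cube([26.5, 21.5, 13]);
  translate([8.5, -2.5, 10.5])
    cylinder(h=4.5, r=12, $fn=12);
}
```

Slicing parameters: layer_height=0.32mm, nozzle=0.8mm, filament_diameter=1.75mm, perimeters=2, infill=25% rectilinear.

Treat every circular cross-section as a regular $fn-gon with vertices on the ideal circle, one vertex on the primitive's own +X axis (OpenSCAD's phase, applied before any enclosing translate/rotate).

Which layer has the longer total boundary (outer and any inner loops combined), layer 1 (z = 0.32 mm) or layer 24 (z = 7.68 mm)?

Layer 1 (z = 0.32): the cube (footprint 28.5×18) is included at this height (perimeter 93.00 mm); the cube at (5.5, 8.5) does not reach this height (z outside [0.5, 13.5]); the cylinder at (8.5, -2.5) is absent (z outside [10.5, 15]); Merging all regions: only the 28.5×18 cube is present, so the union is just that shape — boundary = 93.00 mm. So its perimeter = 93.00 mm. Layer 24 (z = 7.68): the cube is present — its section is the full 28.5×18 rectangle (perimeter 93.00 mm); the cube at (5.5, 8.5) is present — its section is the full 26.5×21.5 rectangle (perimeter 96.00 mm); the cylinder at (8.5, -2.5) does not reach this height (z outside [10.5, 15]); Combining (union): the regions partially overlap (shared area 218.50 mm²), so the edge portions inside another operand are dropped and the merged outline is re-measured after clipping — boundary = 124.00 mm. So its perimeter = 124.00 mm. Layer 24 is larger (124.00 vs 93.00 mm).

layer 24 (z = 7.68 mm)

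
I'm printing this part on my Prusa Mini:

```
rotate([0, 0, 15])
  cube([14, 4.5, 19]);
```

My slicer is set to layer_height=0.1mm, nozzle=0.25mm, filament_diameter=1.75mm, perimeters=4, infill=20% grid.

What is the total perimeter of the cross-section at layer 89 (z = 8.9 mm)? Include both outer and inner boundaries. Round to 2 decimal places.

37.00 mm

At z = 8.9 mm: the 14×4.5 cube contributes its full rectangle (perimeter 37.00 mm); (whole slice rotated 15° about Z — lengths, areas and connectivity unchanged). Overall, the cross-section is a single solid region. Total boundary length (outer) = 37.00 mm.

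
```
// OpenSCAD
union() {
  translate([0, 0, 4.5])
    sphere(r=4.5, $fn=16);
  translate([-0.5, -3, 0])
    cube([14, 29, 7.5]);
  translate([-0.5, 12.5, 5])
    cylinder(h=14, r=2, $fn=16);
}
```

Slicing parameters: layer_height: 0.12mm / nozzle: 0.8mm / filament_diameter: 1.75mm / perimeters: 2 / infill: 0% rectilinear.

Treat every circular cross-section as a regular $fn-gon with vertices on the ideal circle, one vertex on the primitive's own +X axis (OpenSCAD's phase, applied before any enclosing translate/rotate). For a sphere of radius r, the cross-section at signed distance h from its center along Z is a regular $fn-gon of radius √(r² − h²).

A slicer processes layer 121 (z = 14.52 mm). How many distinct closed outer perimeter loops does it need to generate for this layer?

1

At z = 14.52 mm: the sphere does not reach this height (|z−center|=10.020 > r=4.5); the cube at (-0.5, -3) does not reach this height (z outside [0, 7.5]); the r=2 cylinder at (-0.5, 12.5) contributes a regular 16-gon of circumradius 2; Merging all regions: only the r=2 cylinder at (-0.5, 12.5) is present, so the union is just that shape — 1 connected region. The result has 1 disconnected region.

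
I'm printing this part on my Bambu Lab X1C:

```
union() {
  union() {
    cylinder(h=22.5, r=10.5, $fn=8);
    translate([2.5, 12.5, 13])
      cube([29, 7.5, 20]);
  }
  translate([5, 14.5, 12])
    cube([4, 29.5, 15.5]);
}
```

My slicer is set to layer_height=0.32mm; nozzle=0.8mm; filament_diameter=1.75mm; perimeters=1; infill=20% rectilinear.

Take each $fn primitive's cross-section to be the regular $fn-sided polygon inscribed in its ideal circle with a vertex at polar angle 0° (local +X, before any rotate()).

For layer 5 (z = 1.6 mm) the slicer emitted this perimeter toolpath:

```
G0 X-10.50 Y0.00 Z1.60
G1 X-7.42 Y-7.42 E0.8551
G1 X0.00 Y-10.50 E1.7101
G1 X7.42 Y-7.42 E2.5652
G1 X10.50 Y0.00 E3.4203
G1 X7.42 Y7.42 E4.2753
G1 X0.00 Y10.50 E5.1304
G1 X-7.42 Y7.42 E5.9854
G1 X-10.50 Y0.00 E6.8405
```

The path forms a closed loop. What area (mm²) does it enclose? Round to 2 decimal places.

Apply the shoelace formula to the sequence of (X, Y) vertices; enclosed area = 311.64 mm².

311.64 mm²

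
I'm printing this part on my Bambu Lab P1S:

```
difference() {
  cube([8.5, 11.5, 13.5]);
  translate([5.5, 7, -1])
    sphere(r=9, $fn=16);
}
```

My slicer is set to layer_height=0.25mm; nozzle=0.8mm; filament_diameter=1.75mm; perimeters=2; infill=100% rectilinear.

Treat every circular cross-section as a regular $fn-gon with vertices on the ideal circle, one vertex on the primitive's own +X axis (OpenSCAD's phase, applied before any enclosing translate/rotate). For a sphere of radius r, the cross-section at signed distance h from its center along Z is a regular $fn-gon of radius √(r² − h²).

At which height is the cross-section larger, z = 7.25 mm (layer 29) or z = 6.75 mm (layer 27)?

layer 29 (z = 7.25 mm)

Layer 29 (z = 7.25): the cube is present — its section is the full 8.5×11.5 rectangle (area 97.75 mm²); the r=9 sphere at (5.5, 7) slices to a regular 16-gon of circumradius 3.597 (√(r²−h²) with h=8.25 from center) (area = (16/2)·3.597²·sin(360°/16) = 39.61 mm²); Taking the first minus the rest: starting from the 8.5×11.5 cube (97.75 mm²), the r=9 sphere at (5.5, 7) partially overlaps it — only the 38.19 mm² overlap (of its 39.61 mm²) is removed, clipping the outline — area = 59.56 mm². So its area = 59.56 mm². Layer 27 (z = 6.75): the cube is present — its section is the full 8.5×11.5 rectangle (area 97.75 mm²); the r=9 sphere at (5.5, 7) slices to a regular 16-gon of circumradius 4.576 (√(r²−h²) with h=7.75 from center) (area = (16/2)·4.576²·sin(360°/16) = 64.10 mm²); Subtracting the remaining from the first: starting from the 8.5×11.5 cube (97.75 mm²), the r=9 sphere at (5.5, 7) partially overlaps it — only the 56.95 mm² overlap (of its 64.10 mm²) is removed, clipping the outline — area = 40.80 mm². So its area = 40.80 mm². Layer 29 is larger (59.56 vs 40.80 mm²).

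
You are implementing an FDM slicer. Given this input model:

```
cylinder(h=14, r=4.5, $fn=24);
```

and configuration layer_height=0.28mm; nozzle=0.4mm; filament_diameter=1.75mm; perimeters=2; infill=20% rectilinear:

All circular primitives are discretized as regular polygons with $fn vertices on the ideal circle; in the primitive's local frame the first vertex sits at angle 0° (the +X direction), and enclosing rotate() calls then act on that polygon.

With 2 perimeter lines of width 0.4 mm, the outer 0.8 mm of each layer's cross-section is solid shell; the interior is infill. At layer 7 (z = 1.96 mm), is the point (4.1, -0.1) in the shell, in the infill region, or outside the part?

shell

At z = 1.96 mm: the r=4.5 cylinder gives a regular 24-gon of circumradius 4.5 (constant along its height). Overall, the cross-section is a single solid region. The nearest boundary edge runs (4.35, -1.16)→(4.50, 0.00); distance from the point to it = 0.38 mm. The point is inside the cross-section, 0.38 mm from the nearest boundary — within the 0.8 mm shell band (2 × 0.4).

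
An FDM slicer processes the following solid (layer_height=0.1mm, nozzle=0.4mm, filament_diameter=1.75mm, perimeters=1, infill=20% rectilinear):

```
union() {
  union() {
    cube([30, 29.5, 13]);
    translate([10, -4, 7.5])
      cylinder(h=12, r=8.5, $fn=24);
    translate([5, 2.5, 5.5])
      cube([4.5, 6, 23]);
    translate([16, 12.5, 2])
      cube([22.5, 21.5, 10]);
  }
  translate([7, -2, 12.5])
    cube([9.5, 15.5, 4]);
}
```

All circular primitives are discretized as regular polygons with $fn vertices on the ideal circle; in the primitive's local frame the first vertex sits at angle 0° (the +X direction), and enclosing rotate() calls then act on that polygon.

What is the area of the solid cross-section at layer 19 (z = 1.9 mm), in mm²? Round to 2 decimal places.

885.00 mm²

At z = 1.9 mm: the cube is present — its section is the full 30×29.5 rectangle (area 885.00 mm²); the cylinder at (10, -4) does not reach this height (z outside [7.5, 19.5]); the cube at (5, 2.5) is not intersected at this z (z outside [5.5, 28.5]); the cube at (16, 12.5) is not intersected at this z (z outside [2, 12]); Combining (union): only the 30×29.5 cube is present, so the union is just that shape — area = 885.00 mm²; the cube at (7, -2) is not intersected at this z (z outside [12.5, 16.5]); Taking the union: only that combined region is present, so the union is just that shape — area = 885.00 mm². Overall, the cross-section is a single solid region. Net area = 885.00 mm².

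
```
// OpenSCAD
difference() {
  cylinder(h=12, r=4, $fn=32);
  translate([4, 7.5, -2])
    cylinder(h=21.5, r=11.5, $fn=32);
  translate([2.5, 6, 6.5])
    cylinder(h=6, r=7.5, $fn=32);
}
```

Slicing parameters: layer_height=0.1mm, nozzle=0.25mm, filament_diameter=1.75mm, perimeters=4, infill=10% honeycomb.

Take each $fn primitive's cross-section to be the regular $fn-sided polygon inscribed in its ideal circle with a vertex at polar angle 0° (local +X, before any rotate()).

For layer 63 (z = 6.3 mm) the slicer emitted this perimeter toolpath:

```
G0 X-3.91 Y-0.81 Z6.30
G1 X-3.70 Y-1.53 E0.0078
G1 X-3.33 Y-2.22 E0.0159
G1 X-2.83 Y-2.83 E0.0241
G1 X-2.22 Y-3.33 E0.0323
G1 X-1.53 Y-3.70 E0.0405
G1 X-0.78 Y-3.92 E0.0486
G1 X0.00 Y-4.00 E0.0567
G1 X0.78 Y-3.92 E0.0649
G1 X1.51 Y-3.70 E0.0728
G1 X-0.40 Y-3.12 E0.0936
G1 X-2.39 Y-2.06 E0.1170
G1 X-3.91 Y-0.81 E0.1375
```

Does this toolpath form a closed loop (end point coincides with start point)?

Start point (G0): (-3.91, -0.81). End point (last G1): the path returns to the start — closed.

yes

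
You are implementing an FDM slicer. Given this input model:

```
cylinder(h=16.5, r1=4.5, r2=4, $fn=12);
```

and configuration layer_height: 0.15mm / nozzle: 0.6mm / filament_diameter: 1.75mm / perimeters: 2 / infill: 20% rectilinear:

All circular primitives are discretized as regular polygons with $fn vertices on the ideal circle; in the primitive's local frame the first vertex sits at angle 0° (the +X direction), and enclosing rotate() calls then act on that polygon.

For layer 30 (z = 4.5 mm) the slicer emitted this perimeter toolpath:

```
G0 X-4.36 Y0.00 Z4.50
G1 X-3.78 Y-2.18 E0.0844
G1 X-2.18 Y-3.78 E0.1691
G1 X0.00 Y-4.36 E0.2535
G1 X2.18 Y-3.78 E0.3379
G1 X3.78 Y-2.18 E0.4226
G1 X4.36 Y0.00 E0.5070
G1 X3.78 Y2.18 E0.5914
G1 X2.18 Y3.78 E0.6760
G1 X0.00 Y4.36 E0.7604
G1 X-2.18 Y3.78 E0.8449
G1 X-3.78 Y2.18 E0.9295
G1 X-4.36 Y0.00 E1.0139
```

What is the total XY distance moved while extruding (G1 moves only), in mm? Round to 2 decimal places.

Sum the Euclidean lengths of each G1 segment: total = 27.10 mm.

27.10 mm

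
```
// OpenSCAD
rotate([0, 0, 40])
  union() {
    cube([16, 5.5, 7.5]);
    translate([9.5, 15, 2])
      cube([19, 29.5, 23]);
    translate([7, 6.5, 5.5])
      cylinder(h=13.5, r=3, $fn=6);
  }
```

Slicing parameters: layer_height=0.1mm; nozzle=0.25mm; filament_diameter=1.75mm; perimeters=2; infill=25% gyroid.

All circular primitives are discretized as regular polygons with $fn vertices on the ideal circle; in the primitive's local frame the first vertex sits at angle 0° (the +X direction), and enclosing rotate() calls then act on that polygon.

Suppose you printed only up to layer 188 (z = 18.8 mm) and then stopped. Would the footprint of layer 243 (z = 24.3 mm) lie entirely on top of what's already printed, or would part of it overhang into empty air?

Compare the two slices. At z = 18.8: the cube is absent (z outside [0, 7.5]); the 19×29.5 cube at (9.5, 15) contributes its full rectangle (area 560.50 mm²); the cylinder at (7, 6.5): section is a regular 6-gon, circumradius r=3 (area = (6/2)·3.000²·sin(360°/6) = 23.38 mm²); Combining (union): the 2 present regions are separate (no shared area or edge), so areas and boundary lengths simply add and each stays a separate island — area = 583.88 mm²; (whole slice rotated 40° about Z — lengths, areas and connectivity unchanged). At z = 24.3: the cube is not intersected at this z (z outside [0, 7.5]); the cube at (9.5, 15) is present — its section is the full 19×29.5 rectangle (area 560.50 mm²); the cylinder at (7, 6.5) does not reach this height (z outside [5.5, 19]); Taking the union: only the 19×29.5 cube at (9.5, 15) is present, so the union is just that shape — area = 560.50 mm²; (rotated 40° about Z; rotation is an isometry so areas/perimeters/island counts are preserved). Checking containment: the cross-section at z = 24.3 is a subset of the cross-section at z = 18.8.

entirely on top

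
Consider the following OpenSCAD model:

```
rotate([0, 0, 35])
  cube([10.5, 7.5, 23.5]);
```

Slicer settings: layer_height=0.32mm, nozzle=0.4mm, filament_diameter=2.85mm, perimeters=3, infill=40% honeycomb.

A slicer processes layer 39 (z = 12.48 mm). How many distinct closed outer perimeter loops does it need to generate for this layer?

At z = 12.48 mm: the cube is present — its section is the full 10.5×7.5 rectangle; (whole slice rotated 35° about Z — lengths, areas and connectivity unchanged). The result has 1 disconnected region.

1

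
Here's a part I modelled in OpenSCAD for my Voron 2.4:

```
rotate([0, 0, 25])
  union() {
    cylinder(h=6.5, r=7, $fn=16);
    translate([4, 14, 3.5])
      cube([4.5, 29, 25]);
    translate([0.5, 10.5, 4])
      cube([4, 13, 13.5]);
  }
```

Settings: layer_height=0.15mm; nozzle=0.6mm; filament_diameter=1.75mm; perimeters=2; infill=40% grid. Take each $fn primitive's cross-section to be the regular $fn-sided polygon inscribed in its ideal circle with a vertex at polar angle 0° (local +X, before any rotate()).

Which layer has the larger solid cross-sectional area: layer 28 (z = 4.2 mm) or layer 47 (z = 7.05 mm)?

Layer 28 (z = 4.2): the r=7 cylinder gives a regular 16-gon of circumradius 7 (constant along its height) (area = (16/2)·7.000²·sin(360°/16) = 150.01 mm²); the cube at (4, 14) is present — its section is the full 4.5×29 rectangle (area 130.50 mm²); the cube at (0.5, 10.5) (footprint 4×13) is included at this height (area 52.00 mm²); Combining (union): the regions partially overlap — summed areas 332.51 mm² minus the doubly-counted overlap 4.75 mm² gives 327.76 mm² — area = 327.76 mm²; (whole slice rotated 25° about Z — lengths, areas and connectivity unchanged). So its area = 327.76 mm². Layer 47 (z = 7.05): the cylinder is not intersected at this z (z outside [0, 6.5]); the cube at (4, 14) (footprint 4.5×29) is included at this height (area 130.50 mm²); the cube at (0.5, 10.5) is present — its section is the full 4×13 rectangle (area 52.00 mm²); Merging all regions: the regions partially overlap — summed areas 182.50 mm² minus the doubly-counted overlap 4.75 mm² gives 177.75 mm² — area = 177.75 mm²; (rotated 25° about Z; rotation is an isometry so areas/perimeters/island counts are preserved). So its area = 177.75 mm². Layer 28 is larger (327.76 vs 177.75 mm²).

layer 28 (z = 4.2 mm)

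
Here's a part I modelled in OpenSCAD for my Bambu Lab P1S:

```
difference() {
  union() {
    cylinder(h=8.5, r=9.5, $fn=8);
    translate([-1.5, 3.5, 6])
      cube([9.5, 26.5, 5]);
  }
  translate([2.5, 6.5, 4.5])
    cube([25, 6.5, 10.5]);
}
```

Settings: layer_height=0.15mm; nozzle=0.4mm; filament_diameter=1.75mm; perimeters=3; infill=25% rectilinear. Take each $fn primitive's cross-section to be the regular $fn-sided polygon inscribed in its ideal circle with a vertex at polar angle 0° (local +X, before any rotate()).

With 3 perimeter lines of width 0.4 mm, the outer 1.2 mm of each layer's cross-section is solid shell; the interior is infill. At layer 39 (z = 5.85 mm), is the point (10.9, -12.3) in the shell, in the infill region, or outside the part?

At z = 5.85 mm: the r=9.5 cylinder gives a regular 8-gon of circumradius 9.5 (constant along its height); the cube at (-1.5, 3.5) does not reach this height (z outside [6, 11]); Taking the union: only the r=9.5 cylinder is present, so the union is just that shape — 1 connected region; the cube at (2.5, 6.5) is present — its section is the full 25×6.5 rectangle; Subtracting the remaining from the first: starting from the result so far, the 25×6.5 cube at (2.5, 6.5) partially overlaps it — only the 4.61 mm² overlap (of its 162.50 mm²) is removed, clipping the outline — 1 connected region. Overall, the cross-section is a single solid region. The nearest boundary edge runs (9.50, 0.00)→(6.72, -6.72); distance from the point to it = 6.98 mm. The point is not inside any of the regions above, so it lies outside the cross-section (6.98 mm from the nearest boundary).

outside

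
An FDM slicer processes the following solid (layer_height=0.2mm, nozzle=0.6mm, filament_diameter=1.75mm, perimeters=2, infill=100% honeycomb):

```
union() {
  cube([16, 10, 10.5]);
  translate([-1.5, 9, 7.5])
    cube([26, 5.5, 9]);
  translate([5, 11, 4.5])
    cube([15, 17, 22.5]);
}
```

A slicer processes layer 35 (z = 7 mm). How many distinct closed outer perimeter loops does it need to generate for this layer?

At z = 7 mm: the cube (footprint 16×10) is included at this height; the cube at (-1.5, 9) is absent (z outside [7.5, 16.5]); the cube at (5, 11) (footprint 15×17) is included at this height; Merging all regions: the 2 present regions are separate (no shared area or edge), so areas and boundary lengths simply add and each stays a separate island — 2 connected regions. The result has 2 disconnected regions.

2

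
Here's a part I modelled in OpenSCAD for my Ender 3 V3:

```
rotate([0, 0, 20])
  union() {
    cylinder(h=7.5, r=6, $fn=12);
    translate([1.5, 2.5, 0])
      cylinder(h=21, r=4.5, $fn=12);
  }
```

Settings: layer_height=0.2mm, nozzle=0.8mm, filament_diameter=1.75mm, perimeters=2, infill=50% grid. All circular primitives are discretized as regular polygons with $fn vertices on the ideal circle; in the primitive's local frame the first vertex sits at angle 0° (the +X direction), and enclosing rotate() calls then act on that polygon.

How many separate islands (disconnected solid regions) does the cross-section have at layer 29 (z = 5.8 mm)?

1

At z = 5.8 mm: the r=6 cylinder contributes a regular 12-gon of circumradius 6; the r=4.5 cylinder at (1.5, 2.5) contributes a regular 12-gon of circumradius 4.5; Taking the union: the regions partially overlap (shared area 50.84 mm²), so overlapping operands fuse into one piece — 1 connected region; (rotated 20° about Z; rotation is an isometry so areas/perimeters/island counts are preserved). Overall, the cross-section is a single solid region. Island count = 1.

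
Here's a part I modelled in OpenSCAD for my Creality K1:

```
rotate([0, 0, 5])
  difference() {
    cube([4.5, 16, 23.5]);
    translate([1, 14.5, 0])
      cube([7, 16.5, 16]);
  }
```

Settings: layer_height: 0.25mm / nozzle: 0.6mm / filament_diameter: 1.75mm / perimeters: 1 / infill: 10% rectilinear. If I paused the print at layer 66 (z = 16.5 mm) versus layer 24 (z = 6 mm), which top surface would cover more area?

layer 66 (z = 16.5 mm)

Layer 66 (z = 16.5): the cube is present — its section is the full 4.5×16 rectangle (area 72.00 mm²); the cube at (1, 14.5) is absent (z outside [0, 16]); After the difference (first − rest): none of the subtracted shapes is present at this height, so the 4.5×16 cube is unchanged — area = 72.00 mm²; (whole slice rotated 5° about Z — lengths, areas and connectivity unchanged). So its area = 72.00 mm². Layer 24 (z = 6): the 4.5×16 cube contributes its full rectangle (area 72.00 mm²); the cube at (1, 14.5) is present — its section is the full 7×16.5 rectangle (area 115.50 mm²); Taking the first minus the rest: starting from the 4.5×16 cube (72.00 mm²), the 7×16.5 cube at (1, 14.5) partially overlaps it — only the 5.25 mm² overlap (of its 115.50 mm²) is removed, clipping the outline — area = 66.75 mm²; (whole slice rotated 5° about Z — lengths, areas and connectivity unchanged). So its area = 66.75 mm². Layer 66 is larger (72.00 vs 66.75 mm²).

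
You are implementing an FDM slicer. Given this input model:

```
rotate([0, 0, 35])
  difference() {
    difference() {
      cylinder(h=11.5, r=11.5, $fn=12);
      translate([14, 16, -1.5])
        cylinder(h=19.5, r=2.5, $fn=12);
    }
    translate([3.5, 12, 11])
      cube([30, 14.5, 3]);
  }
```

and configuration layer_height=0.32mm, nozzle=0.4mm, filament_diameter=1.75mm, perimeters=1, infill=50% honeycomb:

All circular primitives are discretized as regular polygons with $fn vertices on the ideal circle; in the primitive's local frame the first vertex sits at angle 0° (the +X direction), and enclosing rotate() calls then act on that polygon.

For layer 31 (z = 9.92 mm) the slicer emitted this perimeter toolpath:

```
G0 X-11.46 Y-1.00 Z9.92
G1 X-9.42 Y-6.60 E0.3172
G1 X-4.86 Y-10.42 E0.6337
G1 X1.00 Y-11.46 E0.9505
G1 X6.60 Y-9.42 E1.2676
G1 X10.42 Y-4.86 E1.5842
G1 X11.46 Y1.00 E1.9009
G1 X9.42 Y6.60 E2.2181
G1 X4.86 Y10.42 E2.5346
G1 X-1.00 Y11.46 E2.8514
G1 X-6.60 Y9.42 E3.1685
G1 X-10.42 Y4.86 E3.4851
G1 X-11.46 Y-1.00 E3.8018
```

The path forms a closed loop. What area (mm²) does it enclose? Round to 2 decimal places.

396.82 mm²

Apply the shoelace formula to the sequence of (X, Y) vertices; enclosed area = 396.82 mm².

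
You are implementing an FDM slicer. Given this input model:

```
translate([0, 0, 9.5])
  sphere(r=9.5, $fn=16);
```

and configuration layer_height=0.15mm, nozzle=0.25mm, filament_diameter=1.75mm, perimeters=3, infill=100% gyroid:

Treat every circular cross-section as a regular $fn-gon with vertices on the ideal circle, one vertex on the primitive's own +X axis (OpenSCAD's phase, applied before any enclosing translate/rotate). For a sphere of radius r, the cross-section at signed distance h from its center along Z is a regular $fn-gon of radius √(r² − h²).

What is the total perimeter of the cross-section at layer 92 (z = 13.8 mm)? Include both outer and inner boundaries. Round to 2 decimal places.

At z = 13.8 mm: the r=9.5 sphere contributes a regular 16-gon of circumradius √(9.5²−4.3²) = 8.471 (perimeter = 2·16·8.471·sin(180°/16) = 52.88 mm). Overall, the cross-section is a single solid region. Total boundary length (outer) = 52.88 mm.

52.88 mm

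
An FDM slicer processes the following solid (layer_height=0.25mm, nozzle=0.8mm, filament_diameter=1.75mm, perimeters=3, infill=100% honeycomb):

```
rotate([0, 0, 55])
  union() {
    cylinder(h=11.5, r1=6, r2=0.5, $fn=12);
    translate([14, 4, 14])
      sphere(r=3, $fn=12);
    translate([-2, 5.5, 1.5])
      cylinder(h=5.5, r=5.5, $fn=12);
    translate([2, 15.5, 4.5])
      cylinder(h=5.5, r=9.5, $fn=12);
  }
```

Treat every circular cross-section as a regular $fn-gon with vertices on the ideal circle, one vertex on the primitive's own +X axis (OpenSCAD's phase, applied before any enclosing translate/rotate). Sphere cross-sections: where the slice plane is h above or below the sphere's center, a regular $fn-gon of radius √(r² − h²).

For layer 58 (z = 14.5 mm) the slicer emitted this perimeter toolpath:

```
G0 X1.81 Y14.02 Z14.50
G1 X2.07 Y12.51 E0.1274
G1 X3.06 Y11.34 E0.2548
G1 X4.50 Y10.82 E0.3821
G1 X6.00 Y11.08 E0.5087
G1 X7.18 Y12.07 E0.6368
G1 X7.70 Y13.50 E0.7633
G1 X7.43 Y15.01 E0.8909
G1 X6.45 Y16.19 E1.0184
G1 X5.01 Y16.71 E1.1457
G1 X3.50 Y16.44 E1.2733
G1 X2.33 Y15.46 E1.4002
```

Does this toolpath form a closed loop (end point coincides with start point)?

Start point (G0): (1.81, 14.02). End point (last G1): the path does not return to the start — open.

no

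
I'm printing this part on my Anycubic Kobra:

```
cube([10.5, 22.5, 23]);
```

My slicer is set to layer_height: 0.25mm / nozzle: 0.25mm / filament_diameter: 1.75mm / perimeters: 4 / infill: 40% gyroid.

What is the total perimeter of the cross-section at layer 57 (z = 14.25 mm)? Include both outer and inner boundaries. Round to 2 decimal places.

66.00 mm

At z = 14.25 mm: the 10.5×22.5 cube contributes its full rectangle (perimeter 66.00 mm). Overall, the cross-section is a single solid region. Total boundary length (outer) = 66.00 mm.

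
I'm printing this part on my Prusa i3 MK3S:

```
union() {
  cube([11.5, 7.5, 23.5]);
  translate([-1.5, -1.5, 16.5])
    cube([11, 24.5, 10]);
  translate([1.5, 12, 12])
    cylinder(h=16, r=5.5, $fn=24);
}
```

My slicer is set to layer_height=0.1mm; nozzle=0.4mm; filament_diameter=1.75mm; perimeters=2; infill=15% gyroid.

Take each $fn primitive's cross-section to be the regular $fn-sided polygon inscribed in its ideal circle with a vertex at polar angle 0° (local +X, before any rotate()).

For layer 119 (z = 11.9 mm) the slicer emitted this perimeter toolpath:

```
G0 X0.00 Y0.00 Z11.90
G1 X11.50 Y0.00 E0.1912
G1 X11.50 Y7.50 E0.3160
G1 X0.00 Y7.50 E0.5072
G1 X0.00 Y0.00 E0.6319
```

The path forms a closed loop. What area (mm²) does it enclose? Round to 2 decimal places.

86.25 mm²

Apply the shoelace formula to the sequence of (X, Y) vertices; enclosed area = 86.25 mm².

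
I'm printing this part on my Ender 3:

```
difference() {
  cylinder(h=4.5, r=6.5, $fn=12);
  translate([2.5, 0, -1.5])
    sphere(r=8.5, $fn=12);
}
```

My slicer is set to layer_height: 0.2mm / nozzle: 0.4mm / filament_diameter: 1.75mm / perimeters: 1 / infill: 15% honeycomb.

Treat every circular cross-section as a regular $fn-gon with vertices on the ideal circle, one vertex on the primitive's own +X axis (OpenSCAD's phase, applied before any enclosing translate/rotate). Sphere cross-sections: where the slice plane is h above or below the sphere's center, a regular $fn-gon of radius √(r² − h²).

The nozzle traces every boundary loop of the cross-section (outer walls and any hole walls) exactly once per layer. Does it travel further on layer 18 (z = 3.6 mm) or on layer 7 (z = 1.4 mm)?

layer 18 (z = 3.6 mm)

Layer 18 (z = 3.6): the cylinder: section is a regular 12-gon, circumradius r=6.5 (perimeter = 2·12·6.500·sin(180°/12) = 40.38 mm); the r=8.5 sphere at (2.5, 0) contributes a regular 12-gon of circumradius √(8.5²−5.1²) = 6.800 (perimeter = 2·12·6.800·sin(180°/12) = 42.24 mm); After the difference (first − rest): starting from the r=6.5 cylinder, the r=8.5 sphere at (2.5, 0) partially overlaps it — only the 100.15 mm² overlap (of its 138.72 mm²) is removed, clipping the outline — boundary = 38.99 mm. So its perimeter = 38.99 mm. Layer 7 (z = 1.4): the r=6.5 cylinder contributes a regular 12-gon of circumradius 6.5 (perimeter = 2·12·6.500·sin(180°/12) = 40.38 mm); the r=8.5 sphere at (2.5, 0) contributes a regular 12-gon of circumradius √(8.5²−2.9²) = 7.990 (perimeter = 2·12·7.990·sin(180°/12) = 49.63 mm); After the difference (first − rest): starting from the r=6.5 cylinder, the r=8.5 sphere at (2.5, 0) partially overlaps it — only the 117.49 mm² overlap (of its 191.52 mm²) is removed, clipping the outline — boundary = 28.15 mm. So its perimeter = 28.15 mm. Layer 18 is larger (38.99 vs 28.15 mm).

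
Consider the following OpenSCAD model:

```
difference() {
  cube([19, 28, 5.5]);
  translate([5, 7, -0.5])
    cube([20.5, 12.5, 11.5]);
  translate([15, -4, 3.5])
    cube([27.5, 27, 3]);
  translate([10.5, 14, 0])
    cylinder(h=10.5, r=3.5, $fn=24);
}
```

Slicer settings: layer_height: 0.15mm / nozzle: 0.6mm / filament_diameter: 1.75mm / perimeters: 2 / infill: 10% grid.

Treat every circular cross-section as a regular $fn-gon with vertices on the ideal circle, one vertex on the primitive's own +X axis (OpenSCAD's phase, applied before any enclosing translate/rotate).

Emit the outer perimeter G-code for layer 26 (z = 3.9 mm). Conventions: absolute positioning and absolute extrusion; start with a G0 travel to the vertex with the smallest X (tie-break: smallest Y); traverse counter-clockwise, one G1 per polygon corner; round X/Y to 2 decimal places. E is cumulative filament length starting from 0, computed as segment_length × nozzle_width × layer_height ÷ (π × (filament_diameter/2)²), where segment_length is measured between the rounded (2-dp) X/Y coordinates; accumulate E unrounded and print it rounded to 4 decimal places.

G0 X0.00 Y0.00 Z3.90
G1 X15.00 Y0.00 E0.5613
G1 X15.00 Y7.00 E0.8232
G1 X5.00 Y7.00 E1.1974
G1 X5.00 Y19.50 E1.6651
G1 X15.00 Y19.50 E2.0393
G1 X15.00 Y23.00 E2.1702
G1 X19.00 Y23.00 E2.3199
G1 X19.00 Y28.00 E2.5070
G1 X0.00 Y28.00 E3.2179
G1 X0.00 Y0.00 E4.2656

At z = 3.9 mm: the cube (footprint 19×28) is included at this height; the cube at (5, 7) is present — its section is the full 20.5×12.5 rectangle; the 27.5×27 cube at (15, -4) contributes its full rectangle; the r=3.5 cylinder at (10.5, 14) gives a regular 24-gon of circumradius 3.5 (constant along its height); After the difference (first − rest): starting from the 19×28 cube, the 20.5×12.5 cube at (5, 7) partially overlaps it — only the 175.00 mm² overlap (of its 256.25 mm²) is removed, clipping the outline; the 27.5×27 cube at (15, -4) partially overlaps it — only the 42.00 mm² overlap (of its 742.50 mm²) is removed, clipping the outline; the r=3.5 cylinder at (10.5, 14) misses the remaining region (no effect) — 1 connected region. The outline is a single polygon with 10 vertices. Extrusion per mm of travel: 0.6 × 0.15 / (π × 0.875²) = 0.037418. Accumulating E over each segment gives final E = 4.2656.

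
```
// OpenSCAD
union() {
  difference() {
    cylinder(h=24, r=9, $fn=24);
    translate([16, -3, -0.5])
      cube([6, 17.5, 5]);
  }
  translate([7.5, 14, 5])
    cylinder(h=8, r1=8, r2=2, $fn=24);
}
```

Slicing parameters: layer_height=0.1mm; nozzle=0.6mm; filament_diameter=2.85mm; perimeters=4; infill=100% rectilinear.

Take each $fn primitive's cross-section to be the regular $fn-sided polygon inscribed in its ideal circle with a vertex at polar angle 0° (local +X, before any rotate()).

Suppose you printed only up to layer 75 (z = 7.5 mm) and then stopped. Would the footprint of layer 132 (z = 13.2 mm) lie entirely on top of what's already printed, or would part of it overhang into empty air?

Compare the two slices. At z = 7.5: the cylinder: section is a regular 24-gon, circumradius r=9 (area = (24/2)·9.000²·sin(360°/24) = 251.57 mm²); the cube at (16, -3) is absent (z outside [-0.5, 4.5]); Subtracting the remaining from the first: none of the subtracted shapes is present at this height, so the r=9 cylinder is unchanged — area = 251.57 mm²; the cone at (7.5, 14) contributes a regular 24-gon of circumradius 6.125 (interpolated between r1=8 and r2=2 at t=0.312) (area = (24/2)·6.125²·sin(360°/24) = 116.52 mm²); Taking the union: the 2 present regions are separate (no shared area or edge), so areas and boundary lengths simply add and each stays a separate island — area = 368.09 mm². At z = 13.2: the r=9 cylinder gives a regular 24-gon of circumradius 9 (constant along its height) (area = (24/2)·9.000²·sin(360°/24) = 251.57 mm²); the cube at (16, -3) does not reach this height (z outside [-0.5, 4.5]); Subtracting the remaining from the first: none of the subtracted shapes is present at this height, so the r=9 cylinder is unchanged — area = 251.57 mm²; the cone at (7.5, 14) is absent (z outside [5, 13]); Taking the union: only that combined region is present, so the union is just that shape — area = 251.57 mm². Checking containment: the cross-section at z = 13.2 is a subset of the cross-section at z = 7.5.

entirely on top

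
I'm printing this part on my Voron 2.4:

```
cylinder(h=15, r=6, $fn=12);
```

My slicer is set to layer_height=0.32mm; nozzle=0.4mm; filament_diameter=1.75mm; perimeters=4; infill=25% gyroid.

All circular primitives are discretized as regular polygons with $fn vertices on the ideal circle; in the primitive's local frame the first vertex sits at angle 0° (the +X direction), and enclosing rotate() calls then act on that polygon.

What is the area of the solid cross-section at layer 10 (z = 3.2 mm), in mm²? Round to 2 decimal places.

108.00 mm²

At z = 3.2 mm: the r=6 cylinder gives a regular 12-gon of circumradius 6 (constant along its height) (area = (12/2)·6.000²·sin(360°/12) = 108.00 mm²). Overall, the cross-section is a single solid region. Net area = 108.00 mm².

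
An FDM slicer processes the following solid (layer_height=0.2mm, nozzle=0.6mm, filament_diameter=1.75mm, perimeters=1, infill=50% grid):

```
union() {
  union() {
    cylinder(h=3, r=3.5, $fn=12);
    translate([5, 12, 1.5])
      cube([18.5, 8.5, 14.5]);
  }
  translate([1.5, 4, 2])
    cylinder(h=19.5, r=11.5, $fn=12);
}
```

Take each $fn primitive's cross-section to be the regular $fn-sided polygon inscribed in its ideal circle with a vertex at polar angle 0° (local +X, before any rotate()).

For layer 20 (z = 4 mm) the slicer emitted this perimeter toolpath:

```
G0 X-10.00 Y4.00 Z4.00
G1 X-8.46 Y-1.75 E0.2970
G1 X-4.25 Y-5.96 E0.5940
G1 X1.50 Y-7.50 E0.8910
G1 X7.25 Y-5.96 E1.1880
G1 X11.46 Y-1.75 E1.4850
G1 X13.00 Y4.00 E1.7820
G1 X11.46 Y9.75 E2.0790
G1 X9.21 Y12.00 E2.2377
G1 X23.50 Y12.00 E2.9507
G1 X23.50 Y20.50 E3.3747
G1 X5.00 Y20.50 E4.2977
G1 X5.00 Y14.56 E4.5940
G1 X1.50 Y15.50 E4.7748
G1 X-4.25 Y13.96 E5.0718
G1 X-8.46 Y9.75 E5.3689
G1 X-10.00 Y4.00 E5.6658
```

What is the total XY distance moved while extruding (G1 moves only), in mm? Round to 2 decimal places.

Sum the Euclidean lengths of each G1 segment: total = 113.57 mm.

113.57 mm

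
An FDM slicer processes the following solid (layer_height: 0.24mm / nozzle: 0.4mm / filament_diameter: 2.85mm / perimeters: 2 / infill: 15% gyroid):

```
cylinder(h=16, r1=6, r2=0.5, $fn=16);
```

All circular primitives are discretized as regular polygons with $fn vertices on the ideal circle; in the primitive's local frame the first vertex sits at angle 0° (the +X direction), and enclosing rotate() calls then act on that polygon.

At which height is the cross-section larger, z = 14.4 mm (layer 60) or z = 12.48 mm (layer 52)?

layer 52 (z = 12.48 mm)

Layer 60 (z = 14.4): the cone: at t=0.900 of its height the radius interpolates to r₁+(r₂−r₁)t = 1.050, giving a regular 16-gon of that circumradius (area = (16/2)·1.050²·sin(360°/16) = 3.38 mm²). So its area = 3.38 mm². Layer 52 (z = 12.48): the cone: at t=0.780 of its height the radius interpolates to r₁+(r₂−r₁)t = 1.710, giving a regular 16-gon of that circumradius (area = (16/2)·1.710²·sin(360°/16) = 8.95 mm²). So its area = 8.95 mm². Layer 52 is larger (8.95 vs 3.38 mm²).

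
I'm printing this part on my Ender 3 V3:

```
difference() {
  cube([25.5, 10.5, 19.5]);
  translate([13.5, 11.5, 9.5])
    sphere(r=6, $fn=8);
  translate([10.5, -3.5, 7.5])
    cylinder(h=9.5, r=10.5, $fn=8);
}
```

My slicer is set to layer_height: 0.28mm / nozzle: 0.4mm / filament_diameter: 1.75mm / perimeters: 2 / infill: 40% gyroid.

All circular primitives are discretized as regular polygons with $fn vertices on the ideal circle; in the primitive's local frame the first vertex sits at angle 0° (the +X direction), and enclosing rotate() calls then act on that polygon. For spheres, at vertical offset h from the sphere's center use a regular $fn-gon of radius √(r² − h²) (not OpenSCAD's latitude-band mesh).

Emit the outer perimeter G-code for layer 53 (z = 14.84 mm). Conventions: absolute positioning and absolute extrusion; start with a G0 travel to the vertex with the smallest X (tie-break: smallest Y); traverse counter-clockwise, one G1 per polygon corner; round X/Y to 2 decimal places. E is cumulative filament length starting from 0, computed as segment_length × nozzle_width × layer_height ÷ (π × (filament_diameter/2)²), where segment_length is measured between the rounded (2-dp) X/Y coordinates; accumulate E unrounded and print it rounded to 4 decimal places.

G0 X0.00 Y0.00 Z14.84
G1 X1.45 Y0.00 E0.0675
G1 X3.08 Y3.92 E0.2652
G1 X10.50 Y7.00 E0.6393
G1 X17.92 Y3.92 E1.0134
G1 X19.55 Y0.00 E1.2111
G1 X25.50 Y0.00 E1.4881
G1 X25.50 Y10.50 E1.9770
G1 X15.82 Y10.50 E2.4278
G1 X15.43 Y9.57 E2.4747
G1 X13.50 Y8.76 E2.5722
G1 X11.57 Y9.57 E2.6697
G1 X11.18 Y10.50 E2.7166
G1 X0.00 Y10.50 E3.2372
G1 X0.00 Y0.00 E3.7261

At z = 14.84 mm: the cube is present — its section is the full 25.5×10.5 rectangle; the sphere at (13.5, 11.5): section is a regular 8-gon, circumradius = √(r²−h²) = √(6²−5.34²) = 2.736; the cylinder at (10.5, -3.5): section is a regular 8-gon, circumradius r=10.5; Subtracting the remaining from the first: starting from the 25.5×10.5 cube, the r=6 sphere at (13.5, 11.5) partially overlaps it — only the 5.53 mm² overlap (of its 21.17 mm²) is removed, clipping the outline; the r=10.5 cylinder at (10.5, -3.5) partially overlaps it — only the 87.49 mm² overlap (of its 311.83 mm²) is removed, clipping the outline — 1 connected region. The outline is a single polygon with 14 vertices. Extrusion per mm of travel: 0.4 × 0.28 / (π × 0.875²) = 0.046564. Accumulating E over each segment gives final E = 3.7261.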